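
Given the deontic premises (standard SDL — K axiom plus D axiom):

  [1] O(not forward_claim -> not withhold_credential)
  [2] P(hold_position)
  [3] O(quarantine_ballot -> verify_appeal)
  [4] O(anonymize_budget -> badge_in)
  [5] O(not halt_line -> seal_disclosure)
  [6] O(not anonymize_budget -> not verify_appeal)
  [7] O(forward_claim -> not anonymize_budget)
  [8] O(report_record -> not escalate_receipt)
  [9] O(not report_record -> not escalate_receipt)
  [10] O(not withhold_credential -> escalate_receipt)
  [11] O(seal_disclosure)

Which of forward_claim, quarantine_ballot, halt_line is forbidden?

Premises 9 and 8 cover both cases: O(not report_record -> not escalate_receipt) and O(report_record -> not escalate_receipt). Since not report_record ∨ report_record is a tautology, O(not escalate_receipt) follows.
Premise 10, O(not withhold_credential -> escalate_receipt), contraposes to O(not escalate_receipt -> withhold_credential); with O(not escalate_receipt) we get O(withhold_credential).
Premise 1 is O(not forward_claim -> not withhold_credential); contrapositively O(withhold_credential -> forward_claim). Since O(withhold_credential) holds, K gives O(forward_claim).
Applying K to premise 7 (O(forward_claim -> not anonymize_budget)) and O(forward_claim) yields O(not anonymize_budget).
From O(not anonymize_budget) and premise 6, O(not anonymize_budget -> not verify_appeal), we obtain O(not verify_appeal).
The contrapositive of premise 3 (O(quarantine_ballot -> verify_appeal)) is O(not verify_appeal -> not quarantine_ballot), and O(not verify_appeal) is already established, so O(not quarantine_ballot).
So O(not quarantine_ballot) holds, i.e. quarantine_ballot is forbidden. None of the other listed options is forbidden under the premises.

quarantine_ballot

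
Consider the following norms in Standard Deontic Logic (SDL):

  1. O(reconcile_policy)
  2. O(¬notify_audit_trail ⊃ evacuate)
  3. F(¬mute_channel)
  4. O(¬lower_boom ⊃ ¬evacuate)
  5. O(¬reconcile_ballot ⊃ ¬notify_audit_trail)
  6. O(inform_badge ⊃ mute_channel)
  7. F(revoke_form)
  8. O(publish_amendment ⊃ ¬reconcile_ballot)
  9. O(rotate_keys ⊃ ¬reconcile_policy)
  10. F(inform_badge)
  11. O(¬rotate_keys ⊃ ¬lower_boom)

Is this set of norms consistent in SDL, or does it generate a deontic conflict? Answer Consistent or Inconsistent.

Consistent

Premise 6 is O(inform_badge ⊃ mute_channel); even if O(mute_channel) held, inferring O(inform_badge) would be affirming the consequent — invalid.
So O(inform_badge) is not derivable, and the apparent clash with O(¬inform_badge) does not arise.
A world satisfying every obligation exists (e.g. evacuate=false, inform_badge=false, lower_boom=false, mute_channel=true, notify_audit_trail=true, publish_amendment=false, reconcile_ballot=true, reconcile_policy=true, revoke_form=false, rotate_keys=false); no atom is both obligatory and forbidden, so the set is consistent.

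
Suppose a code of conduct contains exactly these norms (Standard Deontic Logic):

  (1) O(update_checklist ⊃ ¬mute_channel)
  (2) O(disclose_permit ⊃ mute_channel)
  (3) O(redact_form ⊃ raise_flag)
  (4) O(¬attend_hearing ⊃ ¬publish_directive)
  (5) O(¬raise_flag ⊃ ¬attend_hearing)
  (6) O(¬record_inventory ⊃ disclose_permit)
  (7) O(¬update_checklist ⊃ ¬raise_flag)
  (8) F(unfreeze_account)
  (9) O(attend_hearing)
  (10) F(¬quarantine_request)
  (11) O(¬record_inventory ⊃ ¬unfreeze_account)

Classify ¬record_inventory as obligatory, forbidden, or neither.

Forbidden

Premise 9 states O(attend_hearing) outright.
Premise 5 is O(¬raise_flag ⊃ ¬attend_hearing); contrapositively O(attend_hearing ⊃ raise_flag). Since O(attend_hearing) holds, K gives O(raise_flag).
Premise 7 is O(¬update_checklist ⊃ ¬raise_flag); contrapositively O(raise_flag ⊃ update_checklist). Since O(raise_flag) holds, K gives O(update_checklist).
Premise 1 is O(update_checklist ⊃ ¬mute_channel); since O(update_checklist), deontic closure gives O(¬mute_channel).
Premise 2, O(disclose_permit ⊃ mute_channel), contraposes to O(¬mute_channel ⊃ ¬disclose_permit); with O(¬mute_channel) we get O(¬disclose_permit).
Premise 6 is O(¬record_inventory ⊃ disclose_permit); contrapositively O(¬disclose_permit ⊃ record_inventory). Since O(¬disclose_permit) holds, K gives O(record_inventory).
Premises 3, 4, 8, 10, 11 do not contribute to this derivation.
Thus O(record_inventory), which is F(¬record_inventory): ¬record_inventory is forbidden.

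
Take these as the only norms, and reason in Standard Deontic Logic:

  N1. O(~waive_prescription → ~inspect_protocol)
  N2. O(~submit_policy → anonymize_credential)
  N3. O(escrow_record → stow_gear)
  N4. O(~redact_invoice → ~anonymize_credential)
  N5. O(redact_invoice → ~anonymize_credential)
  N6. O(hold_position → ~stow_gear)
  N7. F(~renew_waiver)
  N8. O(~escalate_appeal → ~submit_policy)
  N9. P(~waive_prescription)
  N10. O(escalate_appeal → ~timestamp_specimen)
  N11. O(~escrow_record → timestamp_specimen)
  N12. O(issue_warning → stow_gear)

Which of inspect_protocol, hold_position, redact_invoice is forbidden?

hold_position

By case analysis on redact_invoice: premise 5 gives O(redact_invoice → ~anonymize_credential) and premise 4 gives O(~redact_invoice → ~anonymize_credential), so O(~anonymize_credential) either way.
Premise 2 is O(~submit_policy → anonymize_credential); contrapositively O(~anonymize_credential → submit_policy). Since O(~anonymize_credential) holds, K gives O(submit_policy).
Premise 8, O(~escalate_appeal → ~submit_policy), contraposes to O(submit_policy → escalate_appeal); with O(submit_policy) we get O(escalate_appeal).
Applying K to premise 10 (O(escalate_appeal → ~timestamp_specimen)) and O(escalate_appeal) yields O(~timestamp_specimen).
Premise 11, O(~escrow_record → timestamp_specimen), contraposes to O(~timestamp_specimen → escrow_record); with O(~timestamp_specimen) we get O(escrow_record).
Premise 3 is O(escrow_record → stow_gear); since O(escrow_record), deontic closure gives O(stow_gear).
Premise 6 is O(hold_position → ~stow_gear); contrapositively O(stow_gear → ~hold_position). Since O(stow_gear) holds, K gives O(~hold_position).
So O(~hold_position) holds, i.e. hold_position is forbidden. None of the other listed options is forbidden under the premises.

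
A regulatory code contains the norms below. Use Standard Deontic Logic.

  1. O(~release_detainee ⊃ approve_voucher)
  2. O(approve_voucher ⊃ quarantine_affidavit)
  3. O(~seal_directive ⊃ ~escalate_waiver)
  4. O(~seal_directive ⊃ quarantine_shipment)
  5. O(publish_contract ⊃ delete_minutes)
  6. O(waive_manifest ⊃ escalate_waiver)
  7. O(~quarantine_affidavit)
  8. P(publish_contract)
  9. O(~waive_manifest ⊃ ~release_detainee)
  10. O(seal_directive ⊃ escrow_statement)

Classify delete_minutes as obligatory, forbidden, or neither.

Neither

Premise 5 is O(publish_contract ⊃ delete_minutes), but O(publish_contract) is not derivable from the premises (the permission P(publish_contract) asserts only ~O(~publish_contract), not O(publish_contract)), so it does not yield O(delete_minutes).
No premise or chain of K-axiom applications forces O(delete_minutes), and none forces O(~delete_minutes). So delete_minutes is neither obligatory nor forbidden under these norms.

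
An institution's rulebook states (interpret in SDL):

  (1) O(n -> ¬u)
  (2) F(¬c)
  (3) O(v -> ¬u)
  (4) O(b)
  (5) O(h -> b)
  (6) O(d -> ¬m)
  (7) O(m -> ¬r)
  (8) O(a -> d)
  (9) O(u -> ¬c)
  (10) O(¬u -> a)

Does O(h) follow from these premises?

No

Premise 5 is O(h -> b); even if O(b) held, inferring O(h) would be affirming the consequent — invalid.
No other premise forces O(h). An ideal world satisfying every premise can still have h false, so O(h) is not derivable.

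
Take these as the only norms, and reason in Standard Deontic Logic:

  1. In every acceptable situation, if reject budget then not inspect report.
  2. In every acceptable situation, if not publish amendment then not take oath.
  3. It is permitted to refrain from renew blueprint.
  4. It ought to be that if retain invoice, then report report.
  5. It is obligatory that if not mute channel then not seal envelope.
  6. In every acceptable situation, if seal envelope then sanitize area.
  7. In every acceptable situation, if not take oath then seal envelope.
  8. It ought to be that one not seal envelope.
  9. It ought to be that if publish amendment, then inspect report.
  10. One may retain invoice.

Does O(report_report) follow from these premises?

No

Premise 4 is O(retain_invoice → report_report), but O(retain_invoice) is not derivable from the premises (the permission P(retain_invoice) asserts only ¬O(¬retain_invoice), not O(retain_invoice)), so it does not yield O(report_report).
No other premise forces O(report_report). An ideal world satisfying every premise can still have report_report false, so O(report_report) is not derivable.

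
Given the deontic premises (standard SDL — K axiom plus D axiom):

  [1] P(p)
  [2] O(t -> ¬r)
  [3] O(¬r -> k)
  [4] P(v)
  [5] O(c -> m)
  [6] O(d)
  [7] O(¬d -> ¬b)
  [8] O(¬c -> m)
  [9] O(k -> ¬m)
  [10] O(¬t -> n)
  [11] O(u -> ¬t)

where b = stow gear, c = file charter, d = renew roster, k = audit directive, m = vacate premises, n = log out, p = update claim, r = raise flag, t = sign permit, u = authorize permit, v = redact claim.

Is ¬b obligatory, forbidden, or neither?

Neither

Premise 7 is O(¬d -> ¬b), but O(¬d) is not derivable from the premises, so it does not yield O(¬b).
No premise or chain of K-axiom applications forces O(¬b), and none forces O(b). So ¬b is neither obligatory nor forbidden under these norms.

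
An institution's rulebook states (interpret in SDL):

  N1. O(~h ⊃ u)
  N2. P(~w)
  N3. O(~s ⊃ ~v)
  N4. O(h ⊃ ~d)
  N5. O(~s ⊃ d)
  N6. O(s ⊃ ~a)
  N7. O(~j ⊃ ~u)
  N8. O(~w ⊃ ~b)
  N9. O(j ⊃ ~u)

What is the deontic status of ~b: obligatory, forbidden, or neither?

Premise 8 is O(~w ⊃ ~b), but O(~w) is not derivable from the premises (the permission P(~w) asserts only ~O(w), not O(~w)), so it does not yield O(~b).
No premise or chain of K-axiom applications forces O(~b), and none forces O(b). So ~b is neither obligatory nor forbidden under these norms.

Neither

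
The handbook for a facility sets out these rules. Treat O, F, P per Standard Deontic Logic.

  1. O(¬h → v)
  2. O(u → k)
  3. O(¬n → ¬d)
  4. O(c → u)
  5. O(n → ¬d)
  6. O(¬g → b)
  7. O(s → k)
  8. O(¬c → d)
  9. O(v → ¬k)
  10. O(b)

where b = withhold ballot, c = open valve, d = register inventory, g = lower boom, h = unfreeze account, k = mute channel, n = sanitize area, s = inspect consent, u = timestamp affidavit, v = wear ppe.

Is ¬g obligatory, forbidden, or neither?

Neither

Premise 6 is O(¬g → b); even if O(b) held, inferring O(¬g) would be affirming the consequent — invalid.
No premise or chain of K-axiom applications forces O(¬g), and none forces O(g). So ¬g is neither obligatory nor forbidden under these norms.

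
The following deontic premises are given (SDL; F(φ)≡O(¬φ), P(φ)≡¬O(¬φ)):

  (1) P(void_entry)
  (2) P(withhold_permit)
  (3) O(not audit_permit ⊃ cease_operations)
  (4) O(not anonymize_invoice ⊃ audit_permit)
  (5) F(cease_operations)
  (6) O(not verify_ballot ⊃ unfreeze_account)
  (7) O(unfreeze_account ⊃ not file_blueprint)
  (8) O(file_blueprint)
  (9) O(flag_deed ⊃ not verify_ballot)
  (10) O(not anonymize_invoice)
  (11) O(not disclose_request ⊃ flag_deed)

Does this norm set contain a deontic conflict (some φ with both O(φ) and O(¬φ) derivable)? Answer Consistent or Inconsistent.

Consistent

Premise 3 is O(not audit_permit ⊃ cease_operations), but O(not audit_permit) is not derivable from the premises, so it does not yield O(cease_operations).
So O(cease_operations) is not derivable, and the apparent clash with O(not cease_operations) does not arise.
A world satisfying every obligation exists (e.g. anonymize_invoice=false, audit_permit=true, cease_operations=false, disclose_request=true, file_blueprint=true, flag_deed=false, unfreeze_account=false, verify_ballot=true, void_entry=false, withhold_permit=false); no atom is both obligatory and forbidden, so the set is consistent.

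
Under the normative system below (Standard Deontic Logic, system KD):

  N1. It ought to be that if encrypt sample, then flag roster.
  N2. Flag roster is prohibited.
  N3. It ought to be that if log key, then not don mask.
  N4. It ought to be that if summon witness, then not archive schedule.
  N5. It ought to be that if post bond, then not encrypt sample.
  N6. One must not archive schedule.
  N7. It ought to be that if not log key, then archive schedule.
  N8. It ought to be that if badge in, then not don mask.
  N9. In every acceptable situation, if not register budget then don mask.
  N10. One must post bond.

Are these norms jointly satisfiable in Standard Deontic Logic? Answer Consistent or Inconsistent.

Consistent

Premise 1 is O(encrypt_sample → flag_roster), but O(encrypt_sample) is not derivable from the premises, so it does not yield O(flag_roster).
So O(flag_roster) is not derivable, and the apparent clash with O(¬flag_roster) does not arise.
A world satisfying every obligation exists (e.g. archive_schedule=false, badge_in=false, don_mask=false, encrypt_sample=false, flag_roster=false, log_key=true, post_bond=true, register_budget=true, summon_witness=false); no atom is both obligatory and forbidden, so the set is consistent.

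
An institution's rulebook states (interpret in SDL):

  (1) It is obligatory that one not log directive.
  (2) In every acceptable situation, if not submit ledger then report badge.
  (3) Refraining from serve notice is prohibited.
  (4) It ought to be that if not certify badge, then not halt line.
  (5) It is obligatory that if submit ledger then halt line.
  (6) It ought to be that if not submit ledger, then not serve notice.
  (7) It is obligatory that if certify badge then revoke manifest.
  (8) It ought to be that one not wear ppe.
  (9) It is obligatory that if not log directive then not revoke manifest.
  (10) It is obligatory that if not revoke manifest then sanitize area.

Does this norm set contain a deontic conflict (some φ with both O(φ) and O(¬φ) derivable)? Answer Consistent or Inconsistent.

Inconsistent

F(¬serve_notice) at premise 3 means O(serve_notice).
Premise 6, O(¬submit_ledger → ¬serve_notice), contraposes to O(serve_notice → submit_ledger); with O(serve_notice) we get O(submit_ledger).
Applying K to premise 5 (O(submit_ledger → halt_line)) and O(submit_ledger) yields O(halt_line).
Premise 4, O(¬certify_badge → ¬halt_line), contraposes to O(halt_line → certify_badge); with O(halt_line) we get O(certify_badge).
From O(certify_badge) and premise 7, O(certify_badge → revoke_manifest), we obtain O(revoke_manifest).
Premise 9 is O(¬log_directive → ¬revoke_manifest); contrapositively O(revoke_manifest → log_directive). Since O(revoke_manifest) holds, K gives O(log_directive).
Yet premise 1 states O(¬log_directive).
We now have both O(log_directive) and O(¬log_directive) — log_directive is simultaneously obligatory and forbidden, violating the D-axiom.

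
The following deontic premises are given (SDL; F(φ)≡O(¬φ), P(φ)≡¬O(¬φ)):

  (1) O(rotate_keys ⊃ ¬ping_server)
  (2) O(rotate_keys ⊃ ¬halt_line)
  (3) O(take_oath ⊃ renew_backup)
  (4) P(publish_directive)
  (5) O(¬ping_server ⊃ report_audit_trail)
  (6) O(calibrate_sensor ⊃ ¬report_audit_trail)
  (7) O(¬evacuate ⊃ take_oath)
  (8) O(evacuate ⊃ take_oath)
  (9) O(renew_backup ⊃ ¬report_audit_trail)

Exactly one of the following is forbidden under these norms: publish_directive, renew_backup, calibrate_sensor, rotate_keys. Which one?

Premises 8 and 7 cover both cases: O(evacuate ⊃ take_oath) and O(¬evacuate ⊃ take_oath). Since evacuate ∨ ¬evacuate is a tautology, O(take_oath) follows.
Applying K to premise 3 (O(take_oath ⊃ renew_backup)) and O(take_oath) yields O(renew_backup).
From O(renew_backup) and premise 9, O(renew_backup ⊃ ¬report_audit_trail), we obtain O(¬report_audit_trail).
Premise 5, O(¬ping_server ⊃ report_audit_trail), contraposes to O(¬report_audit_trail ⊃ ping_server); with O(¬report_audit_trail) we get O(ping_server).
Premise 1 is O(rotate_keys ⊃ ¬ping_server); contrapositively O(ping_server ⊃ ¬rotate_keys). Since O(ping_server) holds, K gives O(¬rotate_keys).
So O(¬rotate_keys) holds, i.e. rotate_keys is forbidden. None of the other listed options is forbidden under the premises.

rotate_keys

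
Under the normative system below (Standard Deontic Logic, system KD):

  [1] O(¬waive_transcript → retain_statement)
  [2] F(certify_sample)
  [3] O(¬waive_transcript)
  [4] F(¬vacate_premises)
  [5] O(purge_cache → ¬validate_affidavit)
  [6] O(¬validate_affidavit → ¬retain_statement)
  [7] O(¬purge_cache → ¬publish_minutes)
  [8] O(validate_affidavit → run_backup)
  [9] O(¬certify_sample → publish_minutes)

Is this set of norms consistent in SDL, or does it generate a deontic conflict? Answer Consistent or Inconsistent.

Inconsistent

Premise 2, F(certify_sample), is equivalent to O(¬certify_sample).
From O(¬certify_sample) and premise 9, O(¬certify_sample → publish_minutes), we obtain O(publish_minutes).
Premise 7 is O(¬purge_cache → ¬publish_minutes); contrapositively O(publish_minutes → purge_cache). Since O(publish_minutes) holds, K gives O(purge_cache).
Applying K to premise 5 (O(purge_cache → ¬validate_affidavit)) and O(purge_cache) yields O(¬validate_affidavit).
From O(¬validate_affidavit) and premise 6, O(¬validate_affidavit → ¬retain_statement), we obtain O(¬retain_statement).
The contrapositive of premise 1 (O(¬waive_transcript → retain_statement)) is O(¬retain_statement → waive_transcript), and O(¬retain_statement) is already established, so O(waive_transcript).
However, premise 3 gives O(¬waive_transcript).
We now have both O(waive_transcript) and O(¬waive_transcript) — waive_transcript is simultaneously obligatory and forbidden, violating the D-axiom.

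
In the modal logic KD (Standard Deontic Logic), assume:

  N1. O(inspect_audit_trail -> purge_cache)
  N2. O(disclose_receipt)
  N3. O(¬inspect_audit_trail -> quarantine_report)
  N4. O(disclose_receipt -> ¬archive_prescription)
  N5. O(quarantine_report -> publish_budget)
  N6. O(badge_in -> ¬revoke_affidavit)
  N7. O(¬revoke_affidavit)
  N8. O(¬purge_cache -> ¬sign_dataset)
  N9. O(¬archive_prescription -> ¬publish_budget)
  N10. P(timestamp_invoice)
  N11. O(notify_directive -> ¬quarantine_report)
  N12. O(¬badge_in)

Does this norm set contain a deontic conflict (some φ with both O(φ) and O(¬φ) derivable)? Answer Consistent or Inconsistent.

Consistent

Premise 6 is O(badge_in -> ¬revoke_affidavit); even if O(¬revoke_affidavit) held, inferring O(badge_in) would be affirming the consequent — invalid.
So O(badge_in) is not derivable, and the apparent clash with O(¬badge_in) does not arise.
A world satisfying every obligation exists (e.g. archive_prescription=false, badge_in=false, disclose_receipt=true, inspect_audit_trail=true, notify_directive=false, publish_budget=false, purge_cache=true, quarantine_report=false, revoke_affidavit=false, sign_dataset=false, timestamp_invoice=false); no atom is both obligatory and forbidden, so the set is consistent.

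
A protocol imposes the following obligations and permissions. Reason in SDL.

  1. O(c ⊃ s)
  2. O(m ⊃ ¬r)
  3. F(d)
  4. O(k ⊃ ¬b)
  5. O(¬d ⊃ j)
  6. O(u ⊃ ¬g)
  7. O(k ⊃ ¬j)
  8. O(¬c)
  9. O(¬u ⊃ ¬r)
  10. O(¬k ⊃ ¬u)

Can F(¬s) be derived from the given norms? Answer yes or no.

Premise 1 is O(c ⊃ s), but O(c) is not derivable from the premises, so it does not yield O(s).
No other premise forces O(s). An ideal world satisfying every premise can still have ¬s true, so F(¬s) is not derivable.

No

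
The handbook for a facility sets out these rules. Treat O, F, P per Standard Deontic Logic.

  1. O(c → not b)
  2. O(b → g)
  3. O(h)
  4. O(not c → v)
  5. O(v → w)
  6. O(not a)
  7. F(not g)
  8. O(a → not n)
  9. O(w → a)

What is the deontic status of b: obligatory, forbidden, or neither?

Premise 6 gives O(not a).
Premise 9, O(w → a), contraposes to O(not a → not w); with O(not a) we get O(not w).
The contrapositive of premise 5 (O(v → w)) is O(not w → not v), and O(not w) is already established, so O(not v).
Premise 4, O(not c → v), contraposes to O(not v → c); with O(not v) we get O(c).
From O(c) and premise 1, O(c → not b), we obtain O(not b).
Premises 2, 3, 7, 8 do not contribute to this derivation.
Thus O(not b), which is F(b): b is forbidden.

Forbidden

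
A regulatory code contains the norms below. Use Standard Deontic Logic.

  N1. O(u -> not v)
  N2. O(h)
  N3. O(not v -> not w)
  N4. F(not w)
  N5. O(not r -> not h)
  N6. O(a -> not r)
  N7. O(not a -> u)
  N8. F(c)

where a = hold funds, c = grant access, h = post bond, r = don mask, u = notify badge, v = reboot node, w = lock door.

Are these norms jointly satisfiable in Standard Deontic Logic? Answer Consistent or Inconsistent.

F(not w) at premise 4 means O(w).
The contrapositive of premise 3 (O(not v -> not w)) is O(w -> v), and O(w) is already established, so O(v).
The contrapositive of premise 1 (O(u -> not v)) is O(v -> not u), and O(v) is already established, so O(not u).
Premise 7 is O(not a -> u); contrapositively O(not u -> a). Since O(not u) holds, K gives O(a).
From O(a) and premise 6, O(a -> not r), we obtain O(not r).
Premise 5 is O(not r -> not h); since O(not r), deontic closure gives O(not h).
But premise 2 directly asserts O(h).
We now have both O(not h) and O(h) — h is simultaneously obligatory and forbidden, violating the D-axiom.

Inconsistent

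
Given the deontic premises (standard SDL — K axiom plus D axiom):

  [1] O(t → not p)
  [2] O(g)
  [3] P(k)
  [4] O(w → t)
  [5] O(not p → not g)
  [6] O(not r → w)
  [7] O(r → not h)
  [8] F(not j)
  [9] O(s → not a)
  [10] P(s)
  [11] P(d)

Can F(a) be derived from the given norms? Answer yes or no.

No

Premise 9 is O(s → not a), but O(s) is not derivable from the premises (the permission P(s) asserts only not O(not s), not O(s)), so it does not yield O(not a).
No other premise forces O(not a). An ideal world satisfying every premise can still have a true, so F(a) is not derivable.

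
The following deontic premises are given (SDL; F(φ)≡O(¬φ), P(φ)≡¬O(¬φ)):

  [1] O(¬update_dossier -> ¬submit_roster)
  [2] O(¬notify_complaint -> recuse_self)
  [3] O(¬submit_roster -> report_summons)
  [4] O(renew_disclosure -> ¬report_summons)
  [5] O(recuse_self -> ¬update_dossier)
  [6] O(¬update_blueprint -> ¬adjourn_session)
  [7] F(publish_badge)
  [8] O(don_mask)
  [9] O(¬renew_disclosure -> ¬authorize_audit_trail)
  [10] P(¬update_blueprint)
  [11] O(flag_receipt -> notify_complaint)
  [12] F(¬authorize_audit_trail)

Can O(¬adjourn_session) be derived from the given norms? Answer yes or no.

No

Premise 6 is O(¬update_blueprint -> ¬adjourn_session), but O(¬update_blueprint) is not derivable from the premises (the permission P(¬update_blueprint) asserts only ¬O(update_blueprint), not O(¬update_blueprint)), so it does not yield O(¬adjourn_session).
No other premise forces O(¬adjourn_session). An ideal world satisfying every premise can still have ¬adjourn_session false, so O(¬adjourn_session) is not derivable.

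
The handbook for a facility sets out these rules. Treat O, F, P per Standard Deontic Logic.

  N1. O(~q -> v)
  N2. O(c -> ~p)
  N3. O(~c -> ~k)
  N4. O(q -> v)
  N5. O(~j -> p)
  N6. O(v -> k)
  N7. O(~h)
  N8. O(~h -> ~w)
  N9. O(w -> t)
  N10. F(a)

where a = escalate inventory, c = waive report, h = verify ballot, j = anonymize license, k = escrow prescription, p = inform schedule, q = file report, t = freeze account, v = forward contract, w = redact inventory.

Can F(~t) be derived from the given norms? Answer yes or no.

Premise 9 is O(w -> t), but O(w) is not derivable from the premises, so it does not yield O(t).
No other premise forces O(t). An ideal world satisfying every premise can still have ~t true, so F(~t) is not derivable.

No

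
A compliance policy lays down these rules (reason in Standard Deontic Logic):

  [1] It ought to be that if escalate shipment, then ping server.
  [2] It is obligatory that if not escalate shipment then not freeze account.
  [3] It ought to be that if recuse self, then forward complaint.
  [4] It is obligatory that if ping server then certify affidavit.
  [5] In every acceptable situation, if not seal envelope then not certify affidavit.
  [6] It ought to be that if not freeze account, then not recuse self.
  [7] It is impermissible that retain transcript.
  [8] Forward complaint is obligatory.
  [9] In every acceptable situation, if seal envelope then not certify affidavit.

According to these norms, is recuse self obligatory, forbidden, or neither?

By case analysis on ¬seal_envelope: premise 5 gives O(¬seal_envelope → ¬certify_affidavit) and premise 9 gives O(seal_envelope → ¬certify_affidavit), so O(¬certify_affidavit) either way.
Premise 4 is O(ping_server → certify_affidavit); contrapositively O(¬certify_affidavit → ¬ping_server). Since O(¬certify_affidavit) holds, K gives O(¬ping_server).
The contrapositive of premise 1 (O(escalate_shipment → ping_server)) is O(¬ping_server → ¬escalate_shipment), and O(¬ping_server) is already established, so O(¬escalate_shipment).
Premise 2 is O(¬escalate_shipment → ¬freeze_account); since O(¬escalate_shipment), deontic closure gives O(¬freeze_account).
Premise 6 is O(¬freeze_account → ¬recuse_self); since O(¬freeze_account), deontic closure gives O(¬recuse_self).
Premises 3, 7, 8 do not contribute to this derivation.
Thus O(¬recuse_self), which is F(recuse_self): recuse_self is forbidden.

Forbidden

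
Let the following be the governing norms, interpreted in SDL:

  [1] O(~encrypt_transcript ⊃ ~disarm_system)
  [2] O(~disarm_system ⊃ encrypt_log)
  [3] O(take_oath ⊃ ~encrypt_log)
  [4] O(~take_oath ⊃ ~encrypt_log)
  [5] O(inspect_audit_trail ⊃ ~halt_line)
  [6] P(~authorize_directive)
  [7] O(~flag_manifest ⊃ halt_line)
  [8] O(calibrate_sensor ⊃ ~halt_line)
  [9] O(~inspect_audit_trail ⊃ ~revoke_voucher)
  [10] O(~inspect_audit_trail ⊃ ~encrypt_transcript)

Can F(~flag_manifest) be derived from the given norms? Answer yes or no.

Yes

By case analysis on take_oath: premise 3 gives O(take_oath ⊃ ~encrypt_log) and premise 4 gives O(~take_oath ⊃ ~encrypt_log), so O(~encrypt_log) either way.
Premise 2 is O(~disarm_system ⊃ encrypt_log); contrapositively O(~encrypt_log ⊃ disarm_system). Since O(~encrypt_log) holds, K gives O(disarm_system).
Premise 1 is O(~encrypt_transcript ⊃ ~disarm_system); contrapositively O(disarm_system ⊃ encrypt_transcript). Since O(disarm_system) holds, K gives O(encrypt_transcript).
The contrapositive of premise 10 (O(~inspect_audit_trail ⊃ ~encrypt_transcript)) is O(encrypt_transcript ⊃ inspect_audit_trail), and O(encrypt_transcript) is already established, so O(inspect_audit_trail).
From O(inspect_audit_trail) and premise 5, O(inspect_audit_trail ⊃ ~halt_line), we obtain O(~halt_line).
Premise 7 is O(~flag_manifest ⊃ halt_line); contrapositively O(~halt_line ⊃ flag_manifest). Since O(~halt_line) holds, K gives O(flag_manifest).
Premises 6, 8, 9 do not contribute to this derivation.
So O(flag_manifest) holds, i.e. F(~flag_manifest). The claim follows.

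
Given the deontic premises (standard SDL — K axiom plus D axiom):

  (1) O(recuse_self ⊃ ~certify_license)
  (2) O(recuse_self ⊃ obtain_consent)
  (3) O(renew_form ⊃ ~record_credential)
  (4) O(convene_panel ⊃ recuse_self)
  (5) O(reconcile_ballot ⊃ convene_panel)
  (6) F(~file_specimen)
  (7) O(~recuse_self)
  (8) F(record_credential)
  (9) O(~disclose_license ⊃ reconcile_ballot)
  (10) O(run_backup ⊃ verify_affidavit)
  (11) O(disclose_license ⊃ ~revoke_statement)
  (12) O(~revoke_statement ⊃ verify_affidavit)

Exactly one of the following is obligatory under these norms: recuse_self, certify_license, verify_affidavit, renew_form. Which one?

verify_affidavit

Premise 7 gives O(~recuse_self).
The contrapositive of premise 4 (O(convene_panel ⊃ recuse_self)) is O(~recuse_self ⊃ ~convene_panel), and O(~recuse_self) is already established, so O(~convene_panel).
Premise 5 is O(reconcile_ballot ⊃ convene_panel); contrapositively O(~convene_panel ⊃ ~reconcile_ballot). Since O(~convene_panel) holds, K gives O(~reconcile_ballot).
Premise 9 is O(~disclose_license ⊃ reconcile_ballot); contrapositively O(~reconcile_ballot ⊃ disclose_license). Since O(~reconcile_ballot) holds, K gives O(disclose_license).
Applying K to premise 11 (O(disclose_license ⊃ ~revoke_statement)) and O(disclose_license) yields O(~revoke_statement).
Premise 12 is O(~revoke_statement ⊃ verify_affidavit); since O(~revoke_statement), deontic closure gives O(verify_affidavit).
So O(verify_affidavit) holds — verify_affidavit is obligatory. None of the other listed options is made obligatory by any chain of premises.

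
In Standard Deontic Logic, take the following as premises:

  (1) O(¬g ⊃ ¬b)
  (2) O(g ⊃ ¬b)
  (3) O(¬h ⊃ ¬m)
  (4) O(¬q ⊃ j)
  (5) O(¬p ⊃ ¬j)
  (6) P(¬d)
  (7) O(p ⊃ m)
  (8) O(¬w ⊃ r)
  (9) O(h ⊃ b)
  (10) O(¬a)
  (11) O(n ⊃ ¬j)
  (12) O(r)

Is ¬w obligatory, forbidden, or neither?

Premise 8 is O(¬w ⊃ r); even if O(r) held, inferring O(¬w) would be affirming the consequent — invalid.
No premise or chain of K-axiom applications forces O(¬w), and none forces O(w). So ¬w is neither obligatory nor forbidden under these norms.

Neither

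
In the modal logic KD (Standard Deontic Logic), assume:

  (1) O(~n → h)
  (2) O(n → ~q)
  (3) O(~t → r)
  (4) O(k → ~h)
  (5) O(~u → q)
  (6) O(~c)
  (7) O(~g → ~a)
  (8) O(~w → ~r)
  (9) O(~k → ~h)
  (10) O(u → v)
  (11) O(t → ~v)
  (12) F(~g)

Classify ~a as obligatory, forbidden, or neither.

Neither

Premise 7 is O(~g → ~a), but O(~g) is not derivable from the premises, so it does not yield O(~a).
No premise or chain of K-axiom applications forces O(~a), and none forces O(a). So ~a is neither obligatory nor forbidden under these norms.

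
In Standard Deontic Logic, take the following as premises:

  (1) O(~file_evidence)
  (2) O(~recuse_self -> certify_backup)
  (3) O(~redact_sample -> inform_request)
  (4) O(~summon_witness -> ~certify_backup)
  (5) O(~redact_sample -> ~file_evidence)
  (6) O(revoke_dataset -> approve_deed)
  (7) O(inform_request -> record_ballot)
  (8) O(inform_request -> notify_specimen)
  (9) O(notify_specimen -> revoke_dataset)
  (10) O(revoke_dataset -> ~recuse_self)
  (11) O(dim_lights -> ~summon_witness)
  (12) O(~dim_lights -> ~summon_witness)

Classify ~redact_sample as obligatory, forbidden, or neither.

Forbidden

Premises 11 and 12 cover both cases: O(dim_lights -> ~summon_witness) and O(~dim_lights -> ~summon_witness). Since dim_lights ∨ ~dim_lights is a tautology, O(~summon_witness) follows.
From O(~summon_witness) and premise 4, O(~summon_witness -> ~certify_backup), we obtain O(~certify_backup).
The contrapositive of premise 2 (O(~recuse_self -> certify_backup)) is O(~certify_backup -> recuse_self), and O(~certify_backup) is already established, so O(recuse_self).
The contrapositive of premise 10 (O(revoke_dataset -> ~recuse_self)) is O(recuse_self -> ~revoke_dataset), and O(recuse_self) is already established, so O(~revoke_dataset).
Premise 9, O(notify_specimen -> revoke_dataset), contraposes to O(~revoke_dataset -> ~notify_specimen); with O(~revoke_dataset) we get O(~notify_specimen).
Premise 8, O(inform_request -> notify_specimen), contraposes to O(~notify_specimen -> ~inform_request); with O(~notify_specimen) we get O(~inform_request).
Premise 3 is O(~redact_sample -> inform_request); contrapositively O(~inform_request -> redact_sample). Since O(~inform_request) holds, K gives O(redact_sample).
Premises 1, 5, 6, 7 do not contribute to this derivation.
Thus O(redact_sample), which is F(~redact_sample): ~redact_sample is forbidden.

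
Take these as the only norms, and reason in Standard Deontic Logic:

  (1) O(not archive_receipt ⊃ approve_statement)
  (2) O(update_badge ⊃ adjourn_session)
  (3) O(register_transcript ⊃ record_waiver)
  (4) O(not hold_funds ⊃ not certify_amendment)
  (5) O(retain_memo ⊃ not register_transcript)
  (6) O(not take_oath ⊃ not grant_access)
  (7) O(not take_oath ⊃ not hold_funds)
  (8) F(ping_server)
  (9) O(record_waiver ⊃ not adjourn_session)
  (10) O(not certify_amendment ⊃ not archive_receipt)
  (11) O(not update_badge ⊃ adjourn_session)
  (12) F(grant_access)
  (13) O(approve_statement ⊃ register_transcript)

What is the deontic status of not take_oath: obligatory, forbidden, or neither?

Premises 11 and 2 cover both cases: O(not update_badge ⊃ adjourn_session) and O(update_badge ⊃ adjourn_session). Since not update_badge ∨ update_badge is a tautology, O(adjourn_session) follows.
Premise 9, O(record_waiver ⊃ not adjourn_session), contraposes to O(adjourn_session ⊃ not record_waiver); with O(adjourn_session) we get O(not record_waiver).
Premise 3 is O(register_transcript ⊃ record_waiver); contrapositively O(not record_waiver ⊃ not register_transcript). Since O(not record_waiver) holds, K gives O(not register_transcript).
Premise 13 is O(approve_statement ⊃ register_transcript); contrapositively O(not register_transcript ⊃ not approve_statement). Since O(not register_transcript) holds, K gives O(not approve_statement).
Premise 1, O(not archive_receipt ⊃ approve_statement), contraposes to O(not approve_statement ⊃ archive_receipt); with O(not approve_statement) we get O(archive_receipt).
Premise 10, O(not certify_amendment ⊃ not archive_receipt), contraposes to O(archive_receipt ⊃ certify_amendment); with O(archive_receipt) we get O(certify_amendment).
The contrapositive of premise 4 (O(not hold_funds ⊃ not certify_amendment)) is O(certify_amendment ⊃ hold_funds), and O(certify_amendment) is already established, so O(hold_funds).
Premise 7, O(not take_oath ⊃ not hold_funds), contraposes to O(hold_funds ⊃ take_oath); with O(hold_funds) we get O(take_oath).
Premises 5, 6, 8, 12 do not contribute to this derivation.
Thus O(take_oath), which is F(not take_oath): not take_oath is forbidden.

Forbidden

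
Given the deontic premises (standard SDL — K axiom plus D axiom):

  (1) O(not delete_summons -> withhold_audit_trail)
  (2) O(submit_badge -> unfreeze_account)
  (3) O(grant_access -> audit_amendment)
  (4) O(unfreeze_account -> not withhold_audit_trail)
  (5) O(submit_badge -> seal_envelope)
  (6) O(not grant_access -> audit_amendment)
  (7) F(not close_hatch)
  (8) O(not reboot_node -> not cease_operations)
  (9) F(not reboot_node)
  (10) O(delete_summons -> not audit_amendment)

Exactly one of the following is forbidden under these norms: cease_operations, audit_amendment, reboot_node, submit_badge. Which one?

Premises 3 and 6 cover both cases: O(grant_access -> audit_amendment) and O(not grant_access -> audit_amendment). Since grant_access ∨ not grant_access is a tautology, O(audit_amendment) follows.
Premise 10, O(delete_summons -> not audit_amendment), contraposes to O(audit_amendment -> not delete_summons); with O(audit_amendment) we get O(not delete_summons).
With premise 1, O(not delete_summons -> withhold_audit_trail), the K-axiom yields O(withhold_audit_trail).
Premise 4, O(unfreeze_account -> not withhold_audit_trail), contraposes to O(withhold_audit_trail -> not unfreeze_account); with O(withhold_audit_trail) we get O(not unfreeze_account).
Premise 2 is O(submit_badge -> unfreeze_account); contrapositively O(not unfreeze_account -> not submit_badge). Since O(not unfreeze_account) holds, K gives O(not submit_badge).
So O(not submit_badge) holds, i.e. submit_badge is forbidden. None of the other listed options is forbidden under the premises.

submit_badge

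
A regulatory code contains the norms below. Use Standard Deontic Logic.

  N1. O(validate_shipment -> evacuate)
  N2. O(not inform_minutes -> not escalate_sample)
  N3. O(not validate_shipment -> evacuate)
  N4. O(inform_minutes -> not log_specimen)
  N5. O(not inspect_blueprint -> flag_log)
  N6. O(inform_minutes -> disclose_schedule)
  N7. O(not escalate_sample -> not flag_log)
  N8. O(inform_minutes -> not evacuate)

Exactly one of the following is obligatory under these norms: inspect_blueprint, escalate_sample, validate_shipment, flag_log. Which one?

inspect_blueprint

Premises 3 and 1 cover both cases: O(not validate_shipment -> evacuate) and O(validate_shipment -> evacuate). Since not validate_shipment ∨ validate_shipment is a tautology, O(evacuate) follows.
Premise 8 is O(inform_minutes -> not evacuate); contrapositively O(evacuate -> not inform_minutes). Since O(evacuate) holds, K gives O(not inform_minutes).
Premise 2 is O(not inform_minutes -> not escalate_sample); since O(not inform_minutes), deontic closure gives O(not escalate_sample).
Applying K to premise 7 (O(not escalate_sample -> not flag_log)) and O(not escalate_sample) yields O(not flag_log).
Premise 5, O(not inspect_blueprint -> flag_log), contraposes to O(not flag_log -> inspect_blueprint); with O(not flag_log) we get O(inspect_blueprint).
So O(inspect_blueprint) holds — inspect_blueprint is obligatory. None of the other listed options is made obligatory by any chain of premises.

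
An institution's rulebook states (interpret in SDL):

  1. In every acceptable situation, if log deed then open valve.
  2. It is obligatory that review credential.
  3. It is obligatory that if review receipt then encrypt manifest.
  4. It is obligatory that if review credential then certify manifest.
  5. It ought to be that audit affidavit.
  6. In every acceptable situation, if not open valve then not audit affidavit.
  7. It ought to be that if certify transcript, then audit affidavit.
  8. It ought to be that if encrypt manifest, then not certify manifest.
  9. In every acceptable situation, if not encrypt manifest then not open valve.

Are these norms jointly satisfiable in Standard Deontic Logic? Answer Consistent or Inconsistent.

Premise 5 gives O(audit_affidavit).
Premise 6, O(¬open_valve → ¬audit_affidavit), contraposes to O(audit_affidavit → open_valve); with O(audit_affidavit) we get O(open_valve).
Premise 9, O(¬encrypt_manifest → ¬open_valve), contraposes to O(open_valve → encrypt_manifest); with O(open_valve) we get O(encrypt_manifest).
Applying K to premise 8 (O(encrypt_manifest → ¬certify_manifest)) and O(encrypt_manifest) yields O(¬certify_manifest).
The contrapositive of premise 4 (O(review_credential → certify_manifest)) is O(¬certify_manifest → ¬review_credential), and O(¬certify_manifest) is already established, so O(¬review_credential).
But premise 2 directly asserts O(review_credential).
We now have both O(¬review_credential) and O(review_credential) — review_credential is simultaneously obligatory and forbidden, violating the D-axiom.

Inconsistent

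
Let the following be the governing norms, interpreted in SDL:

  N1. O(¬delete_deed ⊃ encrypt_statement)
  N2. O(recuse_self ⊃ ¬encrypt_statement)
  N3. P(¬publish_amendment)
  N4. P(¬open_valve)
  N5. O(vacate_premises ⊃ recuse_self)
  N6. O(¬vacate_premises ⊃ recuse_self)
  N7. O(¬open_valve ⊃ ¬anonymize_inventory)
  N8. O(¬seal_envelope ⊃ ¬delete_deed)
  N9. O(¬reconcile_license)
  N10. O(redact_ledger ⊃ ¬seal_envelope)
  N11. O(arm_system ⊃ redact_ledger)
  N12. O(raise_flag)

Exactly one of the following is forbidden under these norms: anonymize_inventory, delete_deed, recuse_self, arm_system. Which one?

By case analysis on ¬vacate_premises: premise 6 gives O(¬vacate_premises ⊃ recuse_self) and premise 5 gives O(vacate_premises ⊃ recuse_self), so O(recuse_self) either way.
Applying K to premise 2 (O(recuse_self ⊃ ¬encrypt_statement)) and O(recuse_self) yields O(¬encrypt_statement).
Premise 1, O(¬delete_deed ⊃ encrypt_statement), contraposes to O(¬encrypt_statement ⊃ delete_deed); with O(¬encrypt_statement) we get O(delete_deed).
Premise 8, O(¬seal_envelope ⊃ ¬delete_deed), contraposes to O(delete_deed ⊃ seal_envelope); with O(delete_deed) we get O(seal_envelope).
Premise 10, O(redact_ledger ⊃ ¬seal_envelope), contraposes to O(seal_envelope ⊃ ¬redact_ledger); with O(seal_envelope) we get O(¬redact_ledger).
The contrapositive of premise 11 (O(arm_system ⊃ redact_ledger)) is O(¬redact_ledger ⊃ ¬arm_system), and O(¬redact_ledger) is already established, so O(¬arm_system).
So O(¬arm_system) holds, i.e. arm_system is forbidden. None of the other listed options is forbidden under the premises.

arm_system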